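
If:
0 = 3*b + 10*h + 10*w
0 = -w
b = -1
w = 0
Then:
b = -1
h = 3/10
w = 0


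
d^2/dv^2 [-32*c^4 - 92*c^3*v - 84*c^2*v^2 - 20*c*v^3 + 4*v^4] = -168*c^2 - 120*c*v + 48*v^2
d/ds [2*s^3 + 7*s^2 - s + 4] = 6*s^2 + 14*s - 1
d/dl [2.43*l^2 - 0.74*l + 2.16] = 4.86*l - 0.74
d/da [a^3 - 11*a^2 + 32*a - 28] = 3*a^2 - 22*a + 32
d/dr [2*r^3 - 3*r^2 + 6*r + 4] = 6*r^2 - 6*r + 6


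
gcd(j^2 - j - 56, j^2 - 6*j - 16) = j - 8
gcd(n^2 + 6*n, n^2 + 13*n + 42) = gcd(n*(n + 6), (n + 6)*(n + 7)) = n + 6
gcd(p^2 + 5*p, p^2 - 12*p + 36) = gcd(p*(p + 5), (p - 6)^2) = 1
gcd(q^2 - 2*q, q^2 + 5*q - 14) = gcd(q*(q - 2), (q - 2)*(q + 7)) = q - 2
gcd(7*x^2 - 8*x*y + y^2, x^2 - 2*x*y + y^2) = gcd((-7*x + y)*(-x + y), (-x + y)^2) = x - y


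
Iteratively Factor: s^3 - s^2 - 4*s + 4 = (s - 2)*(s^2 + s - 2) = (s - 2)*(s - 1)*(s + 2)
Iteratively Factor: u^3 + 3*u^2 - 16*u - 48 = (u + 4)*(u^2 - u - 12) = (u + 3)*(u + 4)*(u - 4)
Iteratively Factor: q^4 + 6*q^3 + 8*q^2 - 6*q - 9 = (q + 3)*(q^3 + 3*q^2 - q - 3) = (q + 3)^2*(q^2 - 1) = (q - 1)*(q + 3)^2*(q + 1)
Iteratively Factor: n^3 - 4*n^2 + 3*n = (n - 1)*(n^2 - 3*n) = (n - 3)*(n - 1)*(n)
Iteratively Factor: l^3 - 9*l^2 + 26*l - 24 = (l - 4)*(l^2 - 5*l + 6) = (l - 4)*(l - 2)*(l - 3)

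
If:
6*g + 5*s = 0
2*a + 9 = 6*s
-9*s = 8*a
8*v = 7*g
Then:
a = -27/22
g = -10/11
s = 12/11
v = -35/44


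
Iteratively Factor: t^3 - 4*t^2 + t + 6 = (t - 3)*(t^2 - t - 2) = (t - 3)*(t + 1)*(t - 2)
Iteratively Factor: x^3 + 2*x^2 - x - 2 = (x - 1)*(x^2 + 3*x + 2) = (x - 1)*(x + 2)*(x + 1)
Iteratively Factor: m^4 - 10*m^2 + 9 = (m - 3)*(m^3 + 3*m^2 - m - 3) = (m - 3)*(m - 1)*(m^2 + 4*m + 3) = (m - 3)*(m - 1)*(m + 1)*(m + 3)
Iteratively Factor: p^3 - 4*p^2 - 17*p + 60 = (p - 3)*(p^2 - p - 20) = (p - 3)*(p + 4)*(p - 5)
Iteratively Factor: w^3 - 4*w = (w - 2)*(w^2 + 2*w) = (w - 2)*(w + 2)*(w)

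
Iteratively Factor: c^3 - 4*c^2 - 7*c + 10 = (c - 5)*(c^2 + c - 2) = (c - 5)*(c + 2)*(c - 1)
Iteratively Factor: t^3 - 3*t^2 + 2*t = (t - 1)*(t^2 - 2*t) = t*(t - 1)*(t - 2)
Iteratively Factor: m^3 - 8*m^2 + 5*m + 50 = (m - 5)*(m^2 - 3*m - 10) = (m - 5)^2*(m + 2)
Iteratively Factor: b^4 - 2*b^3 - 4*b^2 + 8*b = (b - 2)*(b^3 - 4*b) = b*(b - 2)*(b^2 - 4) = b*(b - 2)*(b + 2)*(b - 2)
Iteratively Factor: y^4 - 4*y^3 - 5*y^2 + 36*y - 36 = (y - 2)*(y^3 - 2*y^2 - 9*y + 18) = (y - 2)^2*(y^2 - 9) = (y - 2)^2*(y + 3)*(y - 3)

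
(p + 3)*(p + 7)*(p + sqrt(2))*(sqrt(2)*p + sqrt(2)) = sqrt(2)*p^4 + 2*p^3 + 11*sqrt(2)*p^3 + 22*p^2 + 31*sqrt(2)*p^2 + 21*sqrt(2)*p + 62*p + 42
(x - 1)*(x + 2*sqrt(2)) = x^2 - x + 2*sqrt(2)*x - 2*sqrt(2)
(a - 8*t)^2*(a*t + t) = a^3*t - 16*a^2*t^2 + a^2*t + 64*a*t^3 - 16*a*t^2 + 64*t^3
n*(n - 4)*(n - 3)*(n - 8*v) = n^4 - 8*n^3*v - 7*n^3 + 56*n^2*v + 12*n^2 - 96*n*v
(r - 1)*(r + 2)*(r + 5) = r^3 + 6*r^2 + 3*r - 10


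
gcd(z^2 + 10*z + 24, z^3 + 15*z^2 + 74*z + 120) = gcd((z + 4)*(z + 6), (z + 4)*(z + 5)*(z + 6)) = z^2 + 10*z + 24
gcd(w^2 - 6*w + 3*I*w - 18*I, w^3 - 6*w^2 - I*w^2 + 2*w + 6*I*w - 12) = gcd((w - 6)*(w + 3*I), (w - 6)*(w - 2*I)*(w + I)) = w - 6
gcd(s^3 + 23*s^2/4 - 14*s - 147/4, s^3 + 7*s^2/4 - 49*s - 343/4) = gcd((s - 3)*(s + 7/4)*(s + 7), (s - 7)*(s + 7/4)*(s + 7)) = s^2 + 35*s/4 + 49/4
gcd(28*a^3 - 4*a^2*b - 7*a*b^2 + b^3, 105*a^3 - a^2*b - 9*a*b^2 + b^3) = 7*a - b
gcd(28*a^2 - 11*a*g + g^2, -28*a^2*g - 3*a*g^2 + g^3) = 7*a - g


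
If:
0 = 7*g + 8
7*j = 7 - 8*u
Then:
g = -8/7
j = 1 - 8*u/7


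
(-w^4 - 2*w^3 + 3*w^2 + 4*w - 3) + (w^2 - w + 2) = -w^4 - 2*w^3 + 4*w^2 + 3*w - 1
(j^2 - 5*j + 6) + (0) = j^2 - 5*j + 6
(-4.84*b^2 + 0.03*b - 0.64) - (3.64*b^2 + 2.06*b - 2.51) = -8.48*b^2 - 2.03*b + 1.87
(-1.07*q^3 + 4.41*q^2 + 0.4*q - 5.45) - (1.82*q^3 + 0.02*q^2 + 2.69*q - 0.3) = -2.89*q^3 + 4.39*q^2 - 2.29*q - 5.15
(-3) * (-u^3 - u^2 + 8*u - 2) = 3*u^3 + 3*u^2 - 24*u + 6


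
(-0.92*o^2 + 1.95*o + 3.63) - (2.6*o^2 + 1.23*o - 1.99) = -3.52*o^2 + 0.72*o + 5.62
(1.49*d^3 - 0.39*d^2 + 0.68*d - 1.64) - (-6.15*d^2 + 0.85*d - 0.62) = 1.49*d^3 + 5.76*d^2 - 0.17*d - 1.02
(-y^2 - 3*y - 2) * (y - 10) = -y^3 + 7*y^2 + 28*y + 20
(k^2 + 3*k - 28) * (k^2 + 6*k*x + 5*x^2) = k^4 + 6*k^3*x + 3*k^3 + 5*k^2*x^2 + 18*k^2*x - 28*k^2 + 15*k*x^2 - 168*k*x - 140*x^2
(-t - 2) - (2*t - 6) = 4 - 3*t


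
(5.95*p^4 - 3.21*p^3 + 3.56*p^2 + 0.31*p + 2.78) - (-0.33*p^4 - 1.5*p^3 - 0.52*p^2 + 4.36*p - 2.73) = 6.28*p^4 - 1.71*p^3 + 4.08*p^2 - 4.05*p + 5.51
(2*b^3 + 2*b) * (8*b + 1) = 16*b^4 + 2*b^3 + 16*b^2 + 2*b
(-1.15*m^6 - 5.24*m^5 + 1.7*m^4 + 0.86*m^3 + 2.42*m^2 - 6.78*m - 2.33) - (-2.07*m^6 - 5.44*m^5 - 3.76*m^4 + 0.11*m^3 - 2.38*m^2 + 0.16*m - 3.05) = 0.92*m^6 + 0.2*m^5 + 5.46*m^4 + 0.75*m^3 + 4.8*m^2 - 6.94*m + 0.72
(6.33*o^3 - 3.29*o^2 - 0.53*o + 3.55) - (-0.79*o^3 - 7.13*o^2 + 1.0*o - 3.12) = 7.12*o^3 + 3.84*o^2 - 1.53*o + 6.67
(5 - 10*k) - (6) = -10*k - 1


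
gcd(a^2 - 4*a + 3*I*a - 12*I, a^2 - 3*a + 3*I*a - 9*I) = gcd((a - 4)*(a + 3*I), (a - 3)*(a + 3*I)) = a + 3*I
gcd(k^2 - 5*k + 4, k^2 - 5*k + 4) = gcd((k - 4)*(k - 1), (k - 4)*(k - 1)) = k^2 - 5*k + 4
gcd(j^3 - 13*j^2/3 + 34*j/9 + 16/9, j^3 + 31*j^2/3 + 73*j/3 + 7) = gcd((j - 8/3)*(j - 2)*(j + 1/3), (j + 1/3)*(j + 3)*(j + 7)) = j + 1/3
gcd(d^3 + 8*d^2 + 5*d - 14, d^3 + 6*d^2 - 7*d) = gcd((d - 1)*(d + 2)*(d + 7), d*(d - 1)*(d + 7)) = d^2 + 6*d - 7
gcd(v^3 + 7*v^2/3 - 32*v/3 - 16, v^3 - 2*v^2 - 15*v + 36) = v^2 + v - 12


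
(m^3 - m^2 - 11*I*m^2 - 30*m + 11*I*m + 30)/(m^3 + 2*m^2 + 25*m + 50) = (m^2 - m*(1 + 6*I) + 6*I)/(m^2 + m*(2 + 5*I) + 10*I)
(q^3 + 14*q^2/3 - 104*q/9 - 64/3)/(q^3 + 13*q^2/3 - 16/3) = (q^2 + 10*q/3 - 16)/(q^2 + 3*q - 4)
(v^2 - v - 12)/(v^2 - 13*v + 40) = (v^2 - v - 12)/(v^2 - 13*v + 40)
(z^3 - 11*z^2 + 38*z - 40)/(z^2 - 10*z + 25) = (z^2 - 6*z + 8)/(z - 5)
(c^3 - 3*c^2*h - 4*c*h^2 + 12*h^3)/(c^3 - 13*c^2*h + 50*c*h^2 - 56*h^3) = (c^2 - c*h - 6*h^2)/(c^2 - 11*c*h + 28*h^2)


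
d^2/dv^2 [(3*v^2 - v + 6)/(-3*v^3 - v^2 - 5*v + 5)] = 2*(-27*v^6 + 27*v^5 - 180*v^4 - 458*v^3 - 243*v^2 - 345*v - 230)/(27*v^9 + 27*v^8 + 144*v^7 - 44*v^6 + 150*v^5 - 390*v^4 + 200*v^3 - 300*v^2 + 375*v - 125)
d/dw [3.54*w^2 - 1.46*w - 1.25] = 7.08*w - 1.46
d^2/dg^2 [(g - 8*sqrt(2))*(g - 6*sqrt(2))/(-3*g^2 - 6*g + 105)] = 2*(2*g^3 + 14*sqrt(2)*g^3 - 393*g^2 - 576*g + 1470*sqrt(2)*g - 4969 + 980*sqrt(2))/(3*(g^6 + 6*g^5 - 93*g^4 - 412*g^3 + 3255*g^2 + 7350*g - 42875))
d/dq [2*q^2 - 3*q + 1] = 4*q - 3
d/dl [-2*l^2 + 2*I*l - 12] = -4*l + 2*I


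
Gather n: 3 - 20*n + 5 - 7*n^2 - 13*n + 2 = -7*n^2 - 33*n + 10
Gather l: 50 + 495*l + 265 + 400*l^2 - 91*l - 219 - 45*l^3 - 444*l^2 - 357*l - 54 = -45*l^3 - 44*l^2 + 47*l + 42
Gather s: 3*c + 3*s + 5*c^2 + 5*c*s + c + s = 5*c^2 + 4*c + s*(5*c + 4)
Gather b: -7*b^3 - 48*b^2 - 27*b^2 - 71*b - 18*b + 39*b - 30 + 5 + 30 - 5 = -7*b^3 - 75*b^2 - 50*b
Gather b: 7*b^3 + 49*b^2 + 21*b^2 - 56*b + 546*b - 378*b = 7*b^3 + 70*b^2 + 112*b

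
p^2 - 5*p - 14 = (p - 7)*(p + 2)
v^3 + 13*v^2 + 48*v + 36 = (v + 1)*(v + 6)^2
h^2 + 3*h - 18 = (h - 3)*(h + 6)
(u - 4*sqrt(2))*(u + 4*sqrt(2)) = u^2 - 32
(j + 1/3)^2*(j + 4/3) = j^3 + 2*j^2 + j + 4/27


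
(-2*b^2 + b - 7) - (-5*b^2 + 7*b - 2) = 3*b^2 - 6*b - 5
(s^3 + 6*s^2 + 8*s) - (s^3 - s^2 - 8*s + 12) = 7*s^2 + 16*s - 12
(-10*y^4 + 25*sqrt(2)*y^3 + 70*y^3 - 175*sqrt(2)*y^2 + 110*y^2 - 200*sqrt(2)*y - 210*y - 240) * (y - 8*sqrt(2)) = -10*y^5 + 70*y^4 + 105*sqrt(2)*y^4 - 735*sqrt(2)*y^3 - 290*y^3 - 1080*sqrt(2)*y^2 + 2590*y^2 + 1680*sqrt(2)*y + 2960*y + 1920*sqrt(2)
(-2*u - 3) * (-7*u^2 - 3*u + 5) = 14*u^3 + 27*u^2 - u - 15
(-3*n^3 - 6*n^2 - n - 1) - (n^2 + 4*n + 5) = -3*n^3 - 7*n^2 - 5*n - 6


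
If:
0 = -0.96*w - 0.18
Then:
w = -0.19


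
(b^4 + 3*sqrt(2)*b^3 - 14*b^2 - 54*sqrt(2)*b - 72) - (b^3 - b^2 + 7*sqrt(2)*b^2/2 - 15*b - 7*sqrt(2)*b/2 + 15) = b^4 - b^3 + 3*sqrt(2)*b^3 - 13*b^2 - 7*sqrt(2)*b^2/2 - 101*sqrt(2)*b/2 + 15*b - 87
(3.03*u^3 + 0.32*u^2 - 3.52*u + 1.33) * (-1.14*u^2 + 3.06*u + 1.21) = -3.4542*u^5 + 8.907*u^4 + 8.6583*u^3 - 11.9002*u^2 - 0.1894*u + 1.6093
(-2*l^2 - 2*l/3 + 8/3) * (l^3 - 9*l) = -2*l^5 - 2*l^4/3 + 62*l^3/3 + 6*l^2 - 24*l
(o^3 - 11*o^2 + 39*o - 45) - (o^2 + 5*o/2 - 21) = o^3 - 12*o^2 + 73*o/2 - 24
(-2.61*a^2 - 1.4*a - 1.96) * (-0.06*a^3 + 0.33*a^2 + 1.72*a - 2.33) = 0.1566*a^5 - 0.7773*a^4 - 4.8336*a^3 + 3.0265*a^2 - 0.1092*a + 4.5668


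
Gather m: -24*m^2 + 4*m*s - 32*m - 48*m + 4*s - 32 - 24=-24*m^2 + m*(4*s - 80) + 4*s - 56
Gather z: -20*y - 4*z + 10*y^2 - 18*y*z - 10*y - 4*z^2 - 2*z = 10*y^2 - 30*y - 4*z^2 + z*(-18*y - 6)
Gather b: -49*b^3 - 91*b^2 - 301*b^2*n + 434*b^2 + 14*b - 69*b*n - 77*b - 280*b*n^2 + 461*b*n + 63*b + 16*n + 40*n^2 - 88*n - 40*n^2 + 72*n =-49*b^3 + b^2*(343 - 301*n) + b*(-280*n^2 + 392*n)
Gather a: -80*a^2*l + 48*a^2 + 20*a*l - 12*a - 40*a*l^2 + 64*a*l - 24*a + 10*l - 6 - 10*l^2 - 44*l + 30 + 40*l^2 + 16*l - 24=a^2*(48 - 80*l) + a*(-40*l^2 + 84*l - 36) + 30*l^2 - 18*l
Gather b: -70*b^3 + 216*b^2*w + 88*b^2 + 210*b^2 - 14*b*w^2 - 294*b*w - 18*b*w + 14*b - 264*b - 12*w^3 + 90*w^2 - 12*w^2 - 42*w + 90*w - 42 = -70*b^3 + b^2*(216*w + 298) + b*(-14*w^2 - 312*w - 250) - 12*w^3 + 78*w^2 + 48*w - 42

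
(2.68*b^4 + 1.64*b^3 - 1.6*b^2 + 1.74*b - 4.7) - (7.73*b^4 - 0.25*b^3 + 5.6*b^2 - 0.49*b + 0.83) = -5.05*b^4 + 1.89*b^3 - 7.2*b^2 + 2.23*b - 5.53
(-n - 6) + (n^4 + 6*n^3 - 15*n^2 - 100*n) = n^4 + 6*n^3 - 15*n^2 - 101*n - 6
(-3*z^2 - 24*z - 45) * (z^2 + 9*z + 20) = -3*z^4 - 51*z^3 - 321*z^2 - 885*z - 900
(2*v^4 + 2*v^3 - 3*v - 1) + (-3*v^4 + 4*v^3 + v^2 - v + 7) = -v^4 + 6*v^3 + v^2 - 4*v + 6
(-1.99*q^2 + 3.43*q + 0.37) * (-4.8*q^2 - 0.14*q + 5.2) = 9.552*q^4 - 16.1854*q^3 - 12.6042*q^2 + 17.7842*q + 1.924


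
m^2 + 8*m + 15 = (m + 3)*(m + 5)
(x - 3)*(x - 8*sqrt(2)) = x^2 - 8*sqrt(2)*x - 3*x + 24*sqrt(2)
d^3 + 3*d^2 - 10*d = d*(d - 2)*(d + 5)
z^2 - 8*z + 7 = (z - 7)*(z - 1)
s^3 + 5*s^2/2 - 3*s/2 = s*(s - 1/2)*(s + 3)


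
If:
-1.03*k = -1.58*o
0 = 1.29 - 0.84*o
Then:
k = 2.36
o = 1.54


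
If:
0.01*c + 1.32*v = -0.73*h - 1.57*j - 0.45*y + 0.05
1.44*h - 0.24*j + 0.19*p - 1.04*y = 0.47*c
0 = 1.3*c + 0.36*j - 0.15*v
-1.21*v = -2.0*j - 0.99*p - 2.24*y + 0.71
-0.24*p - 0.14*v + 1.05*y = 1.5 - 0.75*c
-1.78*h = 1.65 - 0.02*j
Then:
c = 15.35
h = -1.36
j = -38.45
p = 90.61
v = 40.74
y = 16.61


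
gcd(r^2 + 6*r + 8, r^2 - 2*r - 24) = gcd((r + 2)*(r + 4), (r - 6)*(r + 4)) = r + 4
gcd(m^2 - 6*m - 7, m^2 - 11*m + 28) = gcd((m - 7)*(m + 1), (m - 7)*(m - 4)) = m - 7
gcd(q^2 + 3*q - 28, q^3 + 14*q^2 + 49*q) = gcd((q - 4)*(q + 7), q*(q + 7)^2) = q + 7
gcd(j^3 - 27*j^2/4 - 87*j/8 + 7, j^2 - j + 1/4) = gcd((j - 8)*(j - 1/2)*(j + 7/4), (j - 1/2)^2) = j - 1/2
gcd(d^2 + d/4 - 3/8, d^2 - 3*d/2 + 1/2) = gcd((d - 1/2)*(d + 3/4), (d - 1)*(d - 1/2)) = d - 1/2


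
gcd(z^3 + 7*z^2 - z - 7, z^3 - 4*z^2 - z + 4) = z^2 - 1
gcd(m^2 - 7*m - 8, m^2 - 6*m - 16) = m - 8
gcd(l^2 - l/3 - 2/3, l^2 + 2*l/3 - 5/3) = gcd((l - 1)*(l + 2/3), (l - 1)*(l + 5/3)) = l - 1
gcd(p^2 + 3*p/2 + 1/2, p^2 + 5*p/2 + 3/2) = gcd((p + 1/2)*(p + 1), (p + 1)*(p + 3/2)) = p + 1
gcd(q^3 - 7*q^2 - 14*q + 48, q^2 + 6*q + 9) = q + 3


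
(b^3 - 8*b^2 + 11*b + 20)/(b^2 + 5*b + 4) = (b^2 - 9*b + 20)/(b + 4)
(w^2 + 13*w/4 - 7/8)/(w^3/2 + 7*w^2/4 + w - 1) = (8*w^2 + 26*w - 7)/(2*(2*w^3 + 7*w^2 + 4*w - 4))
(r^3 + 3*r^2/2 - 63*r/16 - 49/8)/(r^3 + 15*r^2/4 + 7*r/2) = (4*r^2 - r - 14)/(4*r*(r + 2))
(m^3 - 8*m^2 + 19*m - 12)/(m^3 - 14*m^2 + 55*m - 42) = (m^2 - 7*m + 12)/(m^2 - 13*m + 42)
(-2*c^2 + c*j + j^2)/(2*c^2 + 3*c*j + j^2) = (-c + j)/(c + j)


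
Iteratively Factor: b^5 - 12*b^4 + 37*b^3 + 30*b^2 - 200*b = (b - 5)*(b^4 - 7*b^3 + 2*b^2 + 40*b) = (b - 5)^2*(b^3 - 2*b^2 - 8*b) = (b - 5)^2*(b + 2)*(b^2 - 4*b) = b*(b - 5)^2*(b + 2)*(b - 4)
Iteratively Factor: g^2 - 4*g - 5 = (g + 1)*(g - 5)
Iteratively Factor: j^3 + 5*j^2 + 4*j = (j + 4)*(j^2 + j) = j*(j + 4)*(j + 1)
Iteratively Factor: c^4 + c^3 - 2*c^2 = (c - 1)*(c^3 + 2*c^2) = c*(c - 1)*(c^2 + 2*c) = c^2*(c - 1)*(c + 2)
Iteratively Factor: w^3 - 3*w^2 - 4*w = (w)*(w^2 - 3*w - 4) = w*(w + 1)*(w - 4)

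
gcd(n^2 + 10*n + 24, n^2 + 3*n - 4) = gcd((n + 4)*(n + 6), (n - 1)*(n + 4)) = n + 4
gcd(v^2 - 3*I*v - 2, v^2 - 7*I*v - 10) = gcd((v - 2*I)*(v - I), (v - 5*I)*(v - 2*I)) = v - 2*I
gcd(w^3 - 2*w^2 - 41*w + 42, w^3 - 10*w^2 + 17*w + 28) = w - 7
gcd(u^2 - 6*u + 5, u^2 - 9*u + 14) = 1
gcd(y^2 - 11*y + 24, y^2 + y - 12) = y - 3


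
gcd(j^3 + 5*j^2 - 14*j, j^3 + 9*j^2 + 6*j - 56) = j^2 + 5*j - 14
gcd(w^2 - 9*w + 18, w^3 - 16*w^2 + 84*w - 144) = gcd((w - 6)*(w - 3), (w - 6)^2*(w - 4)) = w - 6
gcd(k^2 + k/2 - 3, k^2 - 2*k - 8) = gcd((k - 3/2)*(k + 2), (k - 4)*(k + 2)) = k + 2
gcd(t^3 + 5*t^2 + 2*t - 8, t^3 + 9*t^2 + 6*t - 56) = t + 4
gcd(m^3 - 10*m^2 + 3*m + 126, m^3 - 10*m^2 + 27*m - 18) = m - 6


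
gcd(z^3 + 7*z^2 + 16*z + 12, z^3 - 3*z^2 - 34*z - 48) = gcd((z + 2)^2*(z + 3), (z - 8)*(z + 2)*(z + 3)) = z^2 + 5*z + 6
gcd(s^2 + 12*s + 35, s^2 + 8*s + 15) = s + 5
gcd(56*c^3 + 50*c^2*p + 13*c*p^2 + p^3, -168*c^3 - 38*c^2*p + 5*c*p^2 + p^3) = 28*c^2 + 11*c*p + p^2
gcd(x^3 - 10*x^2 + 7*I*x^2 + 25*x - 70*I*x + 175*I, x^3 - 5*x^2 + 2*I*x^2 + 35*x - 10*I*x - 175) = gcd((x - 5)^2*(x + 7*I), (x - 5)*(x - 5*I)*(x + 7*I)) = x^2 + x*(-5 + 7*I) - 35*I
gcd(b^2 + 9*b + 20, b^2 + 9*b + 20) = b^2 + 9*b + 20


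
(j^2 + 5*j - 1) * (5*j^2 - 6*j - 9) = 5*j^4 + 19*j^3 - 44*j^2 - 39*j + 9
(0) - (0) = 0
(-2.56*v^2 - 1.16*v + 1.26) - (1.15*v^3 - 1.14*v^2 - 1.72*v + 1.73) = -1.15*v^3 - 1.42*v^2 + 0.56*v - 0.47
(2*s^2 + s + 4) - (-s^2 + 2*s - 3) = 3*s^2 - s + 7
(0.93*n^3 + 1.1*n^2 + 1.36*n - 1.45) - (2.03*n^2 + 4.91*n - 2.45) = 0.93*n^3 - 0.93*n^2 - 3.55*n + 1.0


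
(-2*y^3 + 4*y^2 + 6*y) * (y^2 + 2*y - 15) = -2*y^5 + 44*y^3 - 48*y^2 - 90*y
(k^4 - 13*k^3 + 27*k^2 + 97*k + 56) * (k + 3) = k^5 - 10*k^4 - 12*k^3 + 178*k^2 + 347*k + 168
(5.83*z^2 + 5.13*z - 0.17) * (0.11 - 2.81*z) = -16.3823*z^3 - 13.774*z^2 + 1.042*z - 0.0187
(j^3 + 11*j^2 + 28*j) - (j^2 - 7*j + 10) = j^3 + 10*j^2 + 35*j - 10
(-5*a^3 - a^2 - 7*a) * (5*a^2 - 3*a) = -25*a^5 + 10*a^4 - 32*a^3 + 21*a^2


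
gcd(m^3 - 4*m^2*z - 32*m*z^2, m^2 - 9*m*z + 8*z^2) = -m + 8*z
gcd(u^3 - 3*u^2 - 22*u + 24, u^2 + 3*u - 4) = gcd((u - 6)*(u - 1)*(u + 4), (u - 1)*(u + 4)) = u^2 + 3*u - 4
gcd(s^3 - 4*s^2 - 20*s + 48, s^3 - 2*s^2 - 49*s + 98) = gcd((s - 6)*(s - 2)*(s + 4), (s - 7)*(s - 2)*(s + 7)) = s - 2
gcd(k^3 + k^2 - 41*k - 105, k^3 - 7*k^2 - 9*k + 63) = k^2 - 4*k - 21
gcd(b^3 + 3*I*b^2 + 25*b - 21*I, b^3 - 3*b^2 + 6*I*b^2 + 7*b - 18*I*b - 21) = b^2 + 6*I*b + 7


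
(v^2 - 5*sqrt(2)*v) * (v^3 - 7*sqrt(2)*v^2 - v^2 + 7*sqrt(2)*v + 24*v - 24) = v^5 - 12*sqrt(2)*v^4 - v^4 + 12*sqrt(2)*v^3 + 94*v^3 - 120*sqrt(2)*v^2 - 94*v^2 + 120*sqrt(2)*v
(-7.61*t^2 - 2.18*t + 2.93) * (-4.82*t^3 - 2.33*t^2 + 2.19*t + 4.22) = 36.6802*t^5 + 28.2389*t^4 - 25.7091*t^3 - 43.7153*t^2 - 2.7829*t + 12.3646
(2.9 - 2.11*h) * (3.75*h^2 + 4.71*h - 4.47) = -7.9125*h^3 + 0.936900000000001*h^2 + 23.0907*h - 12.963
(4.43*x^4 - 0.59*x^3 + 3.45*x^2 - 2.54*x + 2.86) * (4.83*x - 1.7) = 21.3969*x^5 - 10.3807*x^4 + 17.6665*x^3 - 18.1332*x^2 + 18.1318*x - 4.862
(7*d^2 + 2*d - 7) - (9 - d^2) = 8*d^2 + 2*d - 16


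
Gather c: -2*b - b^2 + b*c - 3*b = -b^2 + b*c - 5*b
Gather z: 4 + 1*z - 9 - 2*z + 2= -z - 3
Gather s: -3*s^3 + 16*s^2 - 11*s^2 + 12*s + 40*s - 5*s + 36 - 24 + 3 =-3*s^3 + 5*s^2 + 47*s + 15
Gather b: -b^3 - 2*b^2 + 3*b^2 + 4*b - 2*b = -b^3 + b^2 + 2*b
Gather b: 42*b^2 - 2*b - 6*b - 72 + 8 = 42*b^2 - 8*b - 64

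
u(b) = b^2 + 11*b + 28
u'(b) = 2*b + 11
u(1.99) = 53.85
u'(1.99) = 14.98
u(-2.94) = 4.30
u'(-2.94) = 5.12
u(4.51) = 97.95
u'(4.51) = 20.02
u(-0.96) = 18.36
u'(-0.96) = 9.08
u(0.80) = 37.44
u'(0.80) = 12.60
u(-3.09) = 3.56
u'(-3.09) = 4.82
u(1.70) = 49.59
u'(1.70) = 14.40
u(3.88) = 85.73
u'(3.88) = 18.76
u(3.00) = 70.00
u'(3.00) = 17.00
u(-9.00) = 10.00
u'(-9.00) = -7.00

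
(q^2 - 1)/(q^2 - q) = (q + 1)/q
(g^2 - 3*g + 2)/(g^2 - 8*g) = (g^2 - 3*g + 2)/(g*(g - 8))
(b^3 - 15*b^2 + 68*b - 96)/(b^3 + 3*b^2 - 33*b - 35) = (b^3 - 15*b^2 + 68*b - 96)/(b^3 + 3*b^2 - 33*b - 35)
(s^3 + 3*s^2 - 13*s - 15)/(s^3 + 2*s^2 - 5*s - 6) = (s^2 + 2*s - 15)/(s^2 + s - 6)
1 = 1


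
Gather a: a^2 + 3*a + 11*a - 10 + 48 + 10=a^2 + 14*a + 48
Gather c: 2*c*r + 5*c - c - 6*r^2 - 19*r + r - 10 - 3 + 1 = c*(2*r + 4) - 6*r^2 - 18*r - 12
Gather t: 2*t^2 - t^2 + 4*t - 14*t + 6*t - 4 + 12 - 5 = t^2 - 4*t + 3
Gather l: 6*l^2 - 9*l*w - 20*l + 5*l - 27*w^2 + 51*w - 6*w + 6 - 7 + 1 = 6*l^2 + l*(-9*w - 15) - 27*w^2 + 45*w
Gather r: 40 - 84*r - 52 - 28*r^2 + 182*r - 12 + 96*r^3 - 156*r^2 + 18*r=96*r^3 - 184*r^2 + 116*r - 24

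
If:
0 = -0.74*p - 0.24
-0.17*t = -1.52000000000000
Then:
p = -0.32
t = 8.94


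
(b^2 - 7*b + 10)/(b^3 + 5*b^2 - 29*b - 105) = (b - 2)/(b^2 + 10*b + 21)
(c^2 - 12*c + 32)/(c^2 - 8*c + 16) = (c - 8)/(c - 4)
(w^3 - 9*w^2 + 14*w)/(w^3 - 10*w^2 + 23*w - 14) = w/(w - 1)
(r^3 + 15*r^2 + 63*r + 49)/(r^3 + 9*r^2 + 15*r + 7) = (r + 7)/(r + 1)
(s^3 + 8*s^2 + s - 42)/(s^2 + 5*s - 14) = s + 3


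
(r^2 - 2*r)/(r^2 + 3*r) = (r - 2)/(r + 3)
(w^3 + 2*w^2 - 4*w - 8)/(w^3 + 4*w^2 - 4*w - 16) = (w + 2)/(w + 4)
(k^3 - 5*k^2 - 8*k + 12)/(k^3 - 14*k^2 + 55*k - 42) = (k + 2)/(k - 7)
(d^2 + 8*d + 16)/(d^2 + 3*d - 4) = (d + 4)/(d - 1)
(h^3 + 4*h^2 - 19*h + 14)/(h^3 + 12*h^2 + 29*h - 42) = (h - 2)/(h + 6)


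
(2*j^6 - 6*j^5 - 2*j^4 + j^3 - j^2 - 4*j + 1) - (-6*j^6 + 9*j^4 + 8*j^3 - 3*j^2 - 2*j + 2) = 8*j^6 - 6*j^5 - 11*j^4 - 7*j^3 + 2*j^2 - 2*j - 1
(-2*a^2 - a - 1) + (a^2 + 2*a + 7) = -a^2 + a + 6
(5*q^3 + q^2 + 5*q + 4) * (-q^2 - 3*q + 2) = -5*q^5 - 16*q^4 + 2*q^3 - 17*q^2 - 2*q + 8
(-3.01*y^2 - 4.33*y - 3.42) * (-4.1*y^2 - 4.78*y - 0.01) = 12.341*y^4 + 32.1408*y^3 + 34.7495*y^2 + 16.3909*y + 0.0342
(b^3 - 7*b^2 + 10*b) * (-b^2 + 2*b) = -b^5 + 9*b^4 - 24*b^3 + 20*b^2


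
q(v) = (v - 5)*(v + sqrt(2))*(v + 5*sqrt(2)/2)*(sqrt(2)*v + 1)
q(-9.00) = 6806.09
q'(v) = sqrt(2)*(v - 5)*(v + sqrt(2))*(v + 5*sqrt(2)/2) + (v - 5)*(v + sqrt(2))*(sqrt(2)*v + 1) + (v - 5)*(v + 5*sqrt(2)/2)*(sqrt(2)*v + 1) + (v + sqrt(2))*(v + 5*sqrt(2)/2)*(sqrt(2)*v + 1) = 4*sqrt(2)*v^3 - 15*sqrt(2)*v^2 + 24*v^2 - 80*v + 17*sqrt(2)*v - 85*sqrt(2)/2 + 5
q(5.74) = 447.73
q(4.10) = -257.61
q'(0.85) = -97.18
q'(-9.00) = -3449.59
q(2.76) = -288.63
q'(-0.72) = -15.48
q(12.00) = 26215.08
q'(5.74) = 785.33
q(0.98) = -103.69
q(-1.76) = -6.18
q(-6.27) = 1177.26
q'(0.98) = -101.94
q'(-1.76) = 21.18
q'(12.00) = 9449.74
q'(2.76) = -69.39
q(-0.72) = 0.20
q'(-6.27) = -989.06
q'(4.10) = 152.19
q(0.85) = -90.74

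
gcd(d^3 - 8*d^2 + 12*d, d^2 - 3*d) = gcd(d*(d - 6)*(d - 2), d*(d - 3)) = d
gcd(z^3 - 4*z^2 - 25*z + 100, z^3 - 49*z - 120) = z + 5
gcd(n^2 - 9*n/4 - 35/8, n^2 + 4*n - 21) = 1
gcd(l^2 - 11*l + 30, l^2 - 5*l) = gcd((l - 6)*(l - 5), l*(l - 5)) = l - 5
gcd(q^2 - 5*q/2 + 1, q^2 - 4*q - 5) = 1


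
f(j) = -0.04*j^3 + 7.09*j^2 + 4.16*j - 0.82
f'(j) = -0.12*j^2 + 14.18*j + 4.16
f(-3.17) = 58.51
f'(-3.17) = -42.00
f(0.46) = 2.59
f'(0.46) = 10.66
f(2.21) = 42.57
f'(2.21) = 34.91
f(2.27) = 44.69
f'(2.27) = 35.73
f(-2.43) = 31.51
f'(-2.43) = -31.01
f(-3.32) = 64.98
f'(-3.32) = -44.24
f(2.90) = 69.90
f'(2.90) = 44.27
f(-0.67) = -0.41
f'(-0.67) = -5.39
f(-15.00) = 1667.03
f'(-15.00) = -235.54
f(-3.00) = 51.59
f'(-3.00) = -39.46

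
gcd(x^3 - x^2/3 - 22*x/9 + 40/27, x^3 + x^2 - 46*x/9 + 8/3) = x^2 - 2*x + 8/9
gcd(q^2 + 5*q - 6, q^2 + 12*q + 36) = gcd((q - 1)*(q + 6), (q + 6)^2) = q + 6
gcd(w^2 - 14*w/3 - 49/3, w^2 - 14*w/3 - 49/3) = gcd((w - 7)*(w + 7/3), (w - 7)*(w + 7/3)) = w^2 - 14*w/3 - 49/3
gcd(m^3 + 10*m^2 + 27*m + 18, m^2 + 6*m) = m + 6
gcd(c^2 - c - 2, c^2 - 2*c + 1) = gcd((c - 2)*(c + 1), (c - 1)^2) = 1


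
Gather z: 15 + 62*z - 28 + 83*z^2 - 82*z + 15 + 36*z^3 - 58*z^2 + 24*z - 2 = 36*z^3 + 25*z^2 + 4*z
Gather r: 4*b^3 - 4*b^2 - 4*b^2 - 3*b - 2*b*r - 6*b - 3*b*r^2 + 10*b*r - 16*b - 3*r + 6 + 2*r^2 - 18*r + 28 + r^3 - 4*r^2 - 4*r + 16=4*b^3 - 8*b^2 - 25*b + r^3 + r^2*(-3*b - 2) + r*(8*b - 25) + 50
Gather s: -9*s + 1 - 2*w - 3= -9*s - 2*w - 2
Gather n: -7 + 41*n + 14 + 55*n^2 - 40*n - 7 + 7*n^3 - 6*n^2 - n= 7*n^3 + 49*n^2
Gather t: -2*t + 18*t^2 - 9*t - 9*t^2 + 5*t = 9*t^2 - 6*t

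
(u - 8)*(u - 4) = u^2 - 12*u + 32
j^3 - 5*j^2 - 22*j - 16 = (j - 8)*(j + 1)*(j + 2)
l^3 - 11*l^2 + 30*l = l*(l - 6)*(l - 5)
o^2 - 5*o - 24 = (o - 8)*(o + 3)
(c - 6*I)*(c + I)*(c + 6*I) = c^3 + I*c^2 + 36*c + 36*I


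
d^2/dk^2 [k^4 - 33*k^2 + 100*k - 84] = 12*k^2 - 66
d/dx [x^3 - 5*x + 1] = 3*x^2 - 5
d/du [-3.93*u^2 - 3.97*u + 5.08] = -7.86*u - 3.97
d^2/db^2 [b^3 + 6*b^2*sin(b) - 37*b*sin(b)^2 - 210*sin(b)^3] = -6*b^2*sin(b) + 24*b*cos(b) - 74*b*cos(2*b) + 6*b + 339*sin(b)/2 - 74*sin(2*b) - 945*sin(3*b)/2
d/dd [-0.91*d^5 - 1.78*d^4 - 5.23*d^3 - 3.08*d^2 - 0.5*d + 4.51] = -4.55*d^4 - 7.12*d^3 - 15.69*d^2 - 6.16*d - 0.5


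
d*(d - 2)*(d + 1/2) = d^3 - 3*d^2/2 - d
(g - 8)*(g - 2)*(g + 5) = g^3 - 5*g^2 - 34*g + 80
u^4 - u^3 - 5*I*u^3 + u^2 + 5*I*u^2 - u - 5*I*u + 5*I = (u - 5*I)*(u + I)*(-I*u + I)*(I*u + 1)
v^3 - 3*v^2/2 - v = v*(v - 2)*(v + 1/2)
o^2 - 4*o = o*(o - 4)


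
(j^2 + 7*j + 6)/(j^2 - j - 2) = (j + 6)/(j - 2)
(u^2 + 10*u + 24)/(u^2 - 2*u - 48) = (u + 4)/(u - 8)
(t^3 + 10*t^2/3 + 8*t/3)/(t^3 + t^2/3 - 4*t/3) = (t + 2)/(t - 1)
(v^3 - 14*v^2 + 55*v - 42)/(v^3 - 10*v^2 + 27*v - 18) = (v - 7)/(v - 3)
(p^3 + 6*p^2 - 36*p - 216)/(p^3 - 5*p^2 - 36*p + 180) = (p + 6)/(p - 5)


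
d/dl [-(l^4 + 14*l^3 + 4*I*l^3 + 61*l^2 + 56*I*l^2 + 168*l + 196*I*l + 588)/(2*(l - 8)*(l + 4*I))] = (-l^5 + l^4*(5 - 8*I) + l^3*(128 + 40*I) + l^2*(248 + 872*I) + l*(-1204 + 1952*I) - 5488 + 3864*I)/(l^4 + l^3*(-16 + 8*I) + l^2*(48 - 128*I) + l*(256 + 512*I) - 1024)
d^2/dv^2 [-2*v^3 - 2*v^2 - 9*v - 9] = -12*v - 4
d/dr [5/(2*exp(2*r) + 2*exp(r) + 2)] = (-5*exp(r) - 5/2)*exp(r)/(exp(2*r) + exp(r) + 1)^2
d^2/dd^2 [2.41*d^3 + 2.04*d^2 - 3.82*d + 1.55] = 14.46*d + 4.08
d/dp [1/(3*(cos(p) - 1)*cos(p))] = (-sin(p)/cos(p)^2 + 2*tan(p))/(3*(cos(p) - 1)^2)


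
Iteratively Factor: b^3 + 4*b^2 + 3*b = (b + 1)*(b^2 + 3*b) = (b + 1)*(b + 3)*(b)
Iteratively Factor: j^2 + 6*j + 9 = (j + 3)*(j + 3)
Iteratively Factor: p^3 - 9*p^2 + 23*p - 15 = (p - 1)*(p^2 - 8*p + 15) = (p - 5)*(p - 1)*(p - 3)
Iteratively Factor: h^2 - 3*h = (h - 3)*(h)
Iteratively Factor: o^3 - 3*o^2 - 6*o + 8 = (o - 4)*(o^2 + o - 2) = (o - 4)*(o - 1)*(o + 2)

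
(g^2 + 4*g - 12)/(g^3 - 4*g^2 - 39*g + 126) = (g - 2)/(g^2 - 10*g + 21)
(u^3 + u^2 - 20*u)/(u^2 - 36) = u*(u^2 + u - 20)/(u^2 - 36)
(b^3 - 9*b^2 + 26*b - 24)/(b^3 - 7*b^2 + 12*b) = (b - 2)/b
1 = 1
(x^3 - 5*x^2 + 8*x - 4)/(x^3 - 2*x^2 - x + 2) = (x - 2)/(x + 1)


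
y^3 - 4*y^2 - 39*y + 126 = (y - 7)*(y - 3)*(y + 6)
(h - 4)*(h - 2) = h^2 - 6*h + 8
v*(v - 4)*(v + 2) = v^3 - 2*v^2 - 8*v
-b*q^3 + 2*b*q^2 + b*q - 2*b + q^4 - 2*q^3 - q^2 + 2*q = (-b + q)*(q - 2)*(q - 1)*(q + 1)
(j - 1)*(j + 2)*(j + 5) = j^3 + 6*j^2 + 3*j - 10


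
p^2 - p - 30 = (p - 6)*(p + 5)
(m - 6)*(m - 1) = m^2 - 7*m + 6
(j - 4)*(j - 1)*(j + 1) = j^3 - 4*j^2 - j + 4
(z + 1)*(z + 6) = z^2 + 7*z + 6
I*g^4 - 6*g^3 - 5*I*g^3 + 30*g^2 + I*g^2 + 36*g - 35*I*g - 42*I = (g - 6)*(g - I)*(g + 7*I)*(I*g + I)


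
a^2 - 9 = (a - 3)*(a + 3)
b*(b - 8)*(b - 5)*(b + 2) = b^4 - 11*b^3 + 14*b^2 + 80*b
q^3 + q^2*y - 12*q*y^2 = q*(q - 3*y)*(q + 4*y)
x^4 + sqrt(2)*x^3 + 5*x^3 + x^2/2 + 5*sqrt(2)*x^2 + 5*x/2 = x*(x + 5)*(x + sqrt(2)/2)^2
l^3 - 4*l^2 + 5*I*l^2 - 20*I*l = l*(l - 4)*(l + 5*I)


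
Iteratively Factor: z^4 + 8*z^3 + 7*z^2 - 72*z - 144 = (z - 3)*(z^3 + 11*z^2 + 40*z + 48) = (z - 3)*(z + 4)*(z^2 + 7*z + 12) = (z - 3)*(z + 4)^2*(z + 3)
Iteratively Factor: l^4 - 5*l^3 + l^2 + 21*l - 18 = (l - 3)*(l^3 - 2*l^2 - 5*l + 6) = (l - 3)^2*(l^2 + l - 2) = (l - 3)^2*(l + 2)*(l - 1)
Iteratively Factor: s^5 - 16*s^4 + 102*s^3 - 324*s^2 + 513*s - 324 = (s - 4)*(s^4 - 12*s^3 + 54*s^2 - 108*s + 81) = (s - 4)*(s - 3)*(s^3 - 9*s^2 + 27*s - 27) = (s - 4)*(s - 3)^2*(s^2 - 6*s + 9) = (s - 4)*(s - 3)^3*(s - 3)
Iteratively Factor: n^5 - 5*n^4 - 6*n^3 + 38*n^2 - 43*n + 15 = (n - 5)*(n^4 - 6*n^2 + 8*n - 3) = (n - 5)*(n - 1)*(n^3 + n^2 - 5*n + 3) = (n - 5)*(n - 1)*(n + 3)*(n^2 - 2*n + 1) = (n - 5)*(n - 1)^2*(n + 3)*(n - 1)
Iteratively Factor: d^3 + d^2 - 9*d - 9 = (d + 3)*(d^2 - 2*d - 3) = (d + 1)*(d + 3)*(d - 3)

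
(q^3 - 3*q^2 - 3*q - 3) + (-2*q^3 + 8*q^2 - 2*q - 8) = -q^3 + 5*q^2 - 5*q - 11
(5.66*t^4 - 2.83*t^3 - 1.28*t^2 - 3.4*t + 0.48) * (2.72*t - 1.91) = 15.3952*t^5 - 18.5082*t^4 + 1.9237*t^3 - 6.8032*t^2 + 7.7996*t - 0.9168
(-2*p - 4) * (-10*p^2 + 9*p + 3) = 20*p^3 + 22*p^2 - 42*p - 12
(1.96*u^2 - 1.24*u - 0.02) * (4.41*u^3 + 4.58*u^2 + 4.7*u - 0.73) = 8.6436*u^5 + 3.5084*u^4 + 3.4446*u^3 - 7.3504*u^2 + 0.8112*u + 0.0146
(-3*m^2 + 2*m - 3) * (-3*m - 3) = 9*m^3 + 3*m^2 + 3*m + 9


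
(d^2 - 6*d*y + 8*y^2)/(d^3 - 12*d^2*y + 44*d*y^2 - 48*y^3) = 1/(d - 6*y)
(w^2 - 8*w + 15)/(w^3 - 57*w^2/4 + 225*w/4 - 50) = 4*(w - 3)/(4*w^2 - 37*w + 40)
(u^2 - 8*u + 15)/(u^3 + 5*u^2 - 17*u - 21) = (u - 5)/(u^2 + 8*u + 7)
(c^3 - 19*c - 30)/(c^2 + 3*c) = c - 3 - 10/c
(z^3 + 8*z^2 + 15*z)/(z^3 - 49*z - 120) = z/(z - 8)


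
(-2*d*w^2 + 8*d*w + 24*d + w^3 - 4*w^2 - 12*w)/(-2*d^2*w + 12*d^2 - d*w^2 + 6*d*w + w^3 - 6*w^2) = (w + 2)/(d + w)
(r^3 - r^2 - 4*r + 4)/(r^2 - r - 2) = (r^2 + r - 2)/(r + 1)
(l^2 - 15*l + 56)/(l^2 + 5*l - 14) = (l^2 - 15*l + 56)/(l^2 + 5*l - 14)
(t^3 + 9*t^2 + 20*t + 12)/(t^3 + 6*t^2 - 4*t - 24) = (t + 1)/(t - 2)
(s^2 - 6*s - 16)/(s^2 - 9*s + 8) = (s + 2)/(s - 1)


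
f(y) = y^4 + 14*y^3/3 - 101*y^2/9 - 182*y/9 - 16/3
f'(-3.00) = 65.11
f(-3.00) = -90.67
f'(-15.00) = -10033.56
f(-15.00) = 32648.00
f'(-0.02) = -19.77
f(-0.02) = -4.93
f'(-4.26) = 20.22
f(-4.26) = -154.28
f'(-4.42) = 7.09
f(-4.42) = -156.49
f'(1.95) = 18.91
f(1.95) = -38.38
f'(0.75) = -27.49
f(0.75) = -24.53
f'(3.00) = 146.44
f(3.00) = 40.00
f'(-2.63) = 62.88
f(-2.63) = -66.82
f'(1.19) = -20.37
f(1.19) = -35.42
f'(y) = 4*y^3 + 14*y^2 - 202*y/9 - 182/9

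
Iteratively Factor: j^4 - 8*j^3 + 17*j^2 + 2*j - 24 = (j + 1)*(j^3 - 9*j^2 + 26*j - 24) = (j - 2)*(j + 1)*(j^2 - 7*j + 12) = (j - 4)*(j - 2)*(j + 1)*(j - 3)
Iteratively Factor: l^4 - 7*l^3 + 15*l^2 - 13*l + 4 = (l - 4)*(l^3 - 3*l^2 + 3*l - 1) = (l - 4)*(l - 1)*(l^2 - 2*l + 1) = (l - 4)*(l - 1)^2*(l - 1)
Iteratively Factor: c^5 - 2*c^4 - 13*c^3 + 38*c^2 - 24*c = (c - 2)*(c^4 - 13*c^2 + 12*c) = (c - 3)*(c - 2)*(c^3 + 3*c^2 - 4*c) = c*(c - 3)*(c - 2)*(c^2 + 3*c - 4) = c*(c - 3)*(c - 2)*(c + 4)*(c - 1)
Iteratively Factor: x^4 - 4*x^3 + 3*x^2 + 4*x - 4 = (x - 2)*(x^3 - 2*x^2 - x + 2) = (x - 2)^2*(x^2 - 1) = (x - 2)^2*(x + 1)*(x - 1)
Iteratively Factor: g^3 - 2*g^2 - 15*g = (g + 3)*(g^2 - 5*g) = (g - 5)*(g + 3)*(g)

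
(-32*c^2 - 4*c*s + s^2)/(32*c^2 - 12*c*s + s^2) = (4*c + s)/(-4*c + s)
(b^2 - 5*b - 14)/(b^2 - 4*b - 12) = (b - 7)/(b - 6)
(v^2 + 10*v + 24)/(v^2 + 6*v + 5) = (v^2 + 10*v + 24)/(v^2 + 6*v + 5)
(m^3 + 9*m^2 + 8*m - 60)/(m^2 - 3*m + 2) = (m^2 + 11*m + 30)/(m - 1)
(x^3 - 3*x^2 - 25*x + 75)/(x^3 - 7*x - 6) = (x^2 - 25)/(x^2 + 3*x + 2)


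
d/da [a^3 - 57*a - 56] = 3*a^2 - 57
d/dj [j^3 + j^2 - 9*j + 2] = 3*j^2 + 2*j - 9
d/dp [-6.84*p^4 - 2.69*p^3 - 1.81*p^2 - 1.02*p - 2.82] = -27.36*p^3 - 8.07*p^2 - 3.62*p - 1.02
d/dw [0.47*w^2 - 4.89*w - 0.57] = 0.94*w - 4.89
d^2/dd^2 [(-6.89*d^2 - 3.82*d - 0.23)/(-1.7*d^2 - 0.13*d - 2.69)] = (19.03422*d^3 - 185.05962*d^2 - 104.50818*d + 94.945944)/(4.913*d^6 + 1.1271*d^5 + 23.40849*d^4 + 3.569137*d^3 + 37.040493*d^2 + 2.822079*d + 19.465109)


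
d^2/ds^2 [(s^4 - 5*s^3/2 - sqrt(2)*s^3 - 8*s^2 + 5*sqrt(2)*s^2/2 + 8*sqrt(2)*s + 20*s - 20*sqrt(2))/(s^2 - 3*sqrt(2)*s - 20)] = 2*(s^6 - 9*sqrt(2)*s^5 - 6*s^4 - 60*s^3 + 426*sqrt(2)*s^3 - 360*sqrt(2)*s^2 + 1560*s^2 - 1440*s - 720*sqrt(2)*s - 4160 - 960*sqrt(2))/(s^6 - 9*sqrt(2)*s^5 - 6*s^4 + 306*sqrt(2)*s^3 + 120*s^2 - 3600*sqrt(2)*s - 8000)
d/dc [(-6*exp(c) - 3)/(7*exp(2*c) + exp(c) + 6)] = 3*((2*exp(c) + 1)*(14*exp(c) + 1) - 14*exp(2*c) - 2*exp(c) - 12)*exp(c)/(7*exp(2*c) + exp(c) + 6)^2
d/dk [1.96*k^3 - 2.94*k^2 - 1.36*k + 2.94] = 5.88*k^2 - 5.88*k - 1.36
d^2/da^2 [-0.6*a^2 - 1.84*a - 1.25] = -1.20000000000000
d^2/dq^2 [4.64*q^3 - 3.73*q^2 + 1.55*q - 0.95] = 27.84*q - 7.46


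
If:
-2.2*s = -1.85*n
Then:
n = 1.18918918918919*s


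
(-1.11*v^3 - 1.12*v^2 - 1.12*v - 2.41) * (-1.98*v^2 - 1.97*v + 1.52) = 2.1978*v^5 + 4.4043*v^4 + 2.7368*v^3 + 5.2758*v^2 + 3.0453*v - 3.6632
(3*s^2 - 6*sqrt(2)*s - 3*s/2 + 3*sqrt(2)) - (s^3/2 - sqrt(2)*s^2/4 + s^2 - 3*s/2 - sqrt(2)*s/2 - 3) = -s^3/2 + sqrt(2)*s^2/4 + 2*s^2 - 11*sqrt(2)*s/2 + 3 + 3*sqrt(2)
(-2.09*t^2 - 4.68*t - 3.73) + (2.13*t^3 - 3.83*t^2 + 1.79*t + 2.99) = 2.13*t^3 - 5.92*t^2 - 2.89*t - 0.74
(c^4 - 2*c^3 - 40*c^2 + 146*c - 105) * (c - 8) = c^5 - 10*c^4 - 24*c^3 + 466*c^2 - 1273*c + 840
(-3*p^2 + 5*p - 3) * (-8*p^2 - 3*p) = 24*p^4 - 31*p^3 + 9*p^2 + 9*p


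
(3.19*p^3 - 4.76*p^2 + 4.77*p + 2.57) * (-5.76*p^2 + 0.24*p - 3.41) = -18.3744*p^5 + 28.1832*p^4 - 39.4955*p^3 + 2.5732*p^2 - 15.6489*p - 8.7637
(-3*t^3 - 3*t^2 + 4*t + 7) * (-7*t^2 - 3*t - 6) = 21*t^5 + 30*t^4 - t^3 - 43*t^2 - 45*t - 42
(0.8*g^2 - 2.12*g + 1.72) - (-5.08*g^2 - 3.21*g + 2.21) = 5.88*g^2 + 1.09*g - 0.49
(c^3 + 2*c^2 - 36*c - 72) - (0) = c^3 + 2*c^2 - 36*c - 72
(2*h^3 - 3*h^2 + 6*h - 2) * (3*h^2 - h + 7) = 6*h^5 - 11*h^4 + 35*h^3 - 33*h^2 + 44*h - 14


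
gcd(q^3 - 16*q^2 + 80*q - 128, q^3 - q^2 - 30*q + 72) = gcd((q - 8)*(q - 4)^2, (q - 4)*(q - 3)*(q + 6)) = q - 4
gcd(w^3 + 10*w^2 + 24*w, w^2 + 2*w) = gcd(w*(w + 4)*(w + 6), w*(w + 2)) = w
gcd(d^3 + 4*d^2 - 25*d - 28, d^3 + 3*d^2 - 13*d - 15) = d + 1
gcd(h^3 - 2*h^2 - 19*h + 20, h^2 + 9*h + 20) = h + 4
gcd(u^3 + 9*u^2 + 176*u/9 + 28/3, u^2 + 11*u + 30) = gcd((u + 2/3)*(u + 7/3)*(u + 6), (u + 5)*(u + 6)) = u + 6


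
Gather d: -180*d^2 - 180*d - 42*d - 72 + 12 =-180*d^2 - 222*d - 60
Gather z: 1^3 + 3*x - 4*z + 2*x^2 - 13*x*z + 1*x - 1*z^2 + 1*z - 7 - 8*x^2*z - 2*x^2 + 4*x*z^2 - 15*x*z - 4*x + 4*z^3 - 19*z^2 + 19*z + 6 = 4*z^3 + z^2*(4*x - 20) + z*(-8*x^2 - 28*x + 16)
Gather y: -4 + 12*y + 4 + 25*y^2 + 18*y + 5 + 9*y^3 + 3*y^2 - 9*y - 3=9*y^3 + 28*y^2 + 21*y + 2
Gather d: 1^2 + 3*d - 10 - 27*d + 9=-24*d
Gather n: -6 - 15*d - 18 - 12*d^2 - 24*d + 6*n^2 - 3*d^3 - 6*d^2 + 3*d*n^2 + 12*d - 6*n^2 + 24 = -3*d^3 - 18*d^2 + 3*d*n^2 - 27*d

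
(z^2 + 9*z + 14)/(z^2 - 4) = (z + 7)/(z - 2)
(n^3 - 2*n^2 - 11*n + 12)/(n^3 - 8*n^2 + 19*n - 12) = (n + 3)/(n - 3)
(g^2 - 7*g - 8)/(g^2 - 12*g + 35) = (g^2 - 7*g - 8)/(g^2 - 12*g + 35)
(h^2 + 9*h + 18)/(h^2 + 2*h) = (h^2 + 9*h + 18)/(h*(h + 2))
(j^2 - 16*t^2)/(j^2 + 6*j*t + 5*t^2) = (j^2 - 16*t^2)/(j^2 + 6*j*t + 5*t^2)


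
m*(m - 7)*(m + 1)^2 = m^4 - 5*m^3 - 13*m^2 - 7*m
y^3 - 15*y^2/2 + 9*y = y*(y - 6)*(y - 3/2)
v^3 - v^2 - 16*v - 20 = (v - 5)*(v + 2)^2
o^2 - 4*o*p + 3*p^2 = (o - 3*p)*(o - p)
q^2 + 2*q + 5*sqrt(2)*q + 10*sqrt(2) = (q + 2)*(q + 5*sqrt(2))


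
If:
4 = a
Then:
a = 4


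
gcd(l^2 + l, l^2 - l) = l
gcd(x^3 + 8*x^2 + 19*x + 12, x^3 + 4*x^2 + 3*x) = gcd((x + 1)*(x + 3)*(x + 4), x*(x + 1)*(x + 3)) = x^2 + 4*x + 3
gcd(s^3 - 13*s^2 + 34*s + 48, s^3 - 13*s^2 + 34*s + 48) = s^3 - 13*s^2 + 34*s + 48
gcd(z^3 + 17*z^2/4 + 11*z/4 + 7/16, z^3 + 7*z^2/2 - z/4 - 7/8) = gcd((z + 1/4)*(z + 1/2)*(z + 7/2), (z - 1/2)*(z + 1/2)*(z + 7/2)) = z^2 + 4*z + 7/4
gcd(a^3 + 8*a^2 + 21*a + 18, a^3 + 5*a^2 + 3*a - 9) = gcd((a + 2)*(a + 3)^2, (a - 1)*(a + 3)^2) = a^2 + 6*a + 9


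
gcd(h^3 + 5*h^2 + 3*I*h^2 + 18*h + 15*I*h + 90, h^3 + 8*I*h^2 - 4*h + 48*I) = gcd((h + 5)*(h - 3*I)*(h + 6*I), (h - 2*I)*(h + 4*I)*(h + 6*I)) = h + 6*I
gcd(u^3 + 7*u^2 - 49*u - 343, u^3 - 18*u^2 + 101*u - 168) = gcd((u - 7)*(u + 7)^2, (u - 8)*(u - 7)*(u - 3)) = u - 7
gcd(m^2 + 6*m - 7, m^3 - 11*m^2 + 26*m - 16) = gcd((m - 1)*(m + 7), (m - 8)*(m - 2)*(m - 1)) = m - 1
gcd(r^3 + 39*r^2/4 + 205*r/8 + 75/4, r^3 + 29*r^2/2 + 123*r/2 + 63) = r + 6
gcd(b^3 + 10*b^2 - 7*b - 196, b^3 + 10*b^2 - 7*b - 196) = b^3 + 10*b^2 - 7*b - 196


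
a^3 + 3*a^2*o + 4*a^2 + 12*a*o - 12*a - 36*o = (a - 2)*(a + 6)*(a + 3*o)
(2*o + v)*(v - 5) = 2*o*v - 10*o + v^2 - 5*v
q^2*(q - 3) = q^3 - 3*q^2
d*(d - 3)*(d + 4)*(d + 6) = d^4 + 7*d^3 - 6*d^2 - 72*d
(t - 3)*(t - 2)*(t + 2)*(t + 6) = t^4 + 3*t^3 - 22*t^2 - 12*t + 72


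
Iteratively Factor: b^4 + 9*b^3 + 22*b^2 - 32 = (b + 4)*(b^3 + 5*b^2 + 2*b - 8) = (b + 4)^2*(b^2 + b - 2) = (b - 1)*(b + 4)^2*(b + 2)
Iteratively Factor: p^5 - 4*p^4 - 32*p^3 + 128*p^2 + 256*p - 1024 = (p - 4)*(p^4 - 32*p^2 + 256) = (p - 4)^2*(p^3 + 4*p^2 - 16*p - 64) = (p - 4)^2*(p + 4)*(p^2 - 16) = (p - 4)^3*(p + 4)*(p + 4)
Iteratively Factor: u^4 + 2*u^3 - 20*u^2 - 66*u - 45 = (u - 5)*(u^3 + 7*u^2 + 15*u + 9) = (u - 5)*(u + 1)*(u^2 + 6*u + 9) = (u - 5)*(u + 1)*(u + 3)*(u + 3)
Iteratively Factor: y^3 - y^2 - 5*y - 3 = (y + 1)*(y^2 - 2*y - 3) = (y - 3)*(y + 1)*(y + 1)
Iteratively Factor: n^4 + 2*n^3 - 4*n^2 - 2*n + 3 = (n + 3)*(n^3 - n^2 - n + 1) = (n - 1)*(n + 3)*(n^2 - 1) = (n - 1)*(n + 1)*(n + 3)*(n - 1)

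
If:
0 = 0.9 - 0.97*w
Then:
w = 0.93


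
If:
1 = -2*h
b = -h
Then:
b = 1/2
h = -1/2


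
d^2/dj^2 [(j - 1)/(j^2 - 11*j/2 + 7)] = 4*((13 - 6*j)*(2*j^2 - 11*j + 14) + (j - 1)*(4*j - 11)^2)/(2*j^2 - 11*j + 14)^3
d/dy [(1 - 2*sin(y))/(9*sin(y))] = -cos(y)/(9*sin(y)^2)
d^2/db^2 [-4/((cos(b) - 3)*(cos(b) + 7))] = 4*(4*sin(b)^4 - 102*sin(b)^2 + 69*cos(b) + 3*cos(3*b) + 24)/((cos(b) - 3)^3*(cos(b) + 7)^3)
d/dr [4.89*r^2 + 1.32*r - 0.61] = 9.78*r + 1.32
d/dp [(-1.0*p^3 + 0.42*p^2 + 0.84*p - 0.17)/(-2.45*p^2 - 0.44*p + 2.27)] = (2.45*p^4 + 0.88*p^3 - 4.9368*p^2 + 1.0738*p + 1.832)/(6.0025*p^4 + 2.156*p^3 - 10.9294*p^2 - 1.9976*p + 5.1529)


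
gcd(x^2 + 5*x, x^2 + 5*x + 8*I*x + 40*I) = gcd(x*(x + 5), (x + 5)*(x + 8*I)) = x + 5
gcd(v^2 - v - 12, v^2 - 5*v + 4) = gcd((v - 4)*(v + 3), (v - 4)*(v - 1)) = v - 4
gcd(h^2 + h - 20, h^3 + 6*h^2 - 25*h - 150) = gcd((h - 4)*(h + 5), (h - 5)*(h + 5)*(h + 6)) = h + 5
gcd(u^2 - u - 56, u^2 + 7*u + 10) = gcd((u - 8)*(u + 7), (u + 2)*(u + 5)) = 1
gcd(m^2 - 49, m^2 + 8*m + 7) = m + 7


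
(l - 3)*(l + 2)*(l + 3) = l^3 + 2*l^2 - 9*l - 18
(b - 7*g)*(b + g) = b^2 - 6*b*g - 7*g^2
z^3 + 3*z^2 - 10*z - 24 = (z - 3)*(z + 2)*(z + 4)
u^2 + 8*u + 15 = (u + 3)*(u + 5)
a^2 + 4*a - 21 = (a - 3)*(a + 7)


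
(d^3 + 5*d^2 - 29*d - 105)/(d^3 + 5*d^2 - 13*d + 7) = (d^2 - 2*d - 15)/(d^2 - 2*d + 1)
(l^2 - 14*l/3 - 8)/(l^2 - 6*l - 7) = (-l^2 + 14*l/3 + 8)/(-l^2 + 6*l + 7)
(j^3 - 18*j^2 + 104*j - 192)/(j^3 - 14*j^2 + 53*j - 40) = (j^2 - 10*j + 24)/(j^2 - 6*j + 5)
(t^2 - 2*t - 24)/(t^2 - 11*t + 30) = (t + 4)/(t - 5)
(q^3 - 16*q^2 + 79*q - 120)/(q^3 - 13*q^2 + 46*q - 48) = (q - 5)/(q - 2)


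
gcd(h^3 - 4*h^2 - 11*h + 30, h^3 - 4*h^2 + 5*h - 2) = h - 2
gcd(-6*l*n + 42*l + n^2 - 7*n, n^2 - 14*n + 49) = n - 7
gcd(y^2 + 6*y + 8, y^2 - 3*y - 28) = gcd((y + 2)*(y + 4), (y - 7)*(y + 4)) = y + 4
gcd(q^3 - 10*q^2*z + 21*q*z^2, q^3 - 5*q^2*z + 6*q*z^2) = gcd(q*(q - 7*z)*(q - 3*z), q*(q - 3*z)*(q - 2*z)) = -q^2 + 3*q*z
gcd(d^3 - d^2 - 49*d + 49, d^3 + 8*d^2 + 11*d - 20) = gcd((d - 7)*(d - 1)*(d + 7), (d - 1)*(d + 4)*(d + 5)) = d - 1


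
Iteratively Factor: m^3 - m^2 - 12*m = (m)*(m^2 - m - 12) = m*(m - 4)*(m + 3)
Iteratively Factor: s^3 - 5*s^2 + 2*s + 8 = (s - 2)*(s^2 - 3*s - 4) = (s - 4)*(s - 2)*(s + 1)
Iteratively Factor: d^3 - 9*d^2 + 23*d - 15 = (d - 1)*(d^2 - 8*d + 15) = (d - 3)*(d - 1)*(d - 5)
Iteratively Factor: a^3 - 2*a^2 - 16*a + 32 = (a + 4)*(a^2 - 6*a + 8) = (a - 4)*(a + 4)*(a - 2)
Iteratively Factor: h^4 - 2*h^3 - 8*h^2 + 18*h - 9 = (h - 3)*(h^3 + h^2 - 5*h + 3) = (h - 3)*(h + 3)*(h^2 - 2*h + 1) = (h - 3)*(h - 1)*(h + 3)*(h - 1)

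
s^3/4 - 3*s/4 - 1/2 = (s/4 + 1/4)*(s - 2)*(s + 1)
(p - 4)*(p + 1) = p^2 - 3*p - 4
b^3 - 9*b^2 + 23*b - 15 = (b - 5)*(b - 3)*(b - 1)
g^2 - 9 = (g - 3)*(g + 3)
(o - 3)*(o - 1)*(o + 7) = o^3 + 3*o^2 - 25*o + 21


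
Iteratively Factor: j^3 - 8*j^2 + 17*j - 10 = (j - 2)*(j^2 - 6*j + 5) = (j - 5)*(j - 2)*(j - 1)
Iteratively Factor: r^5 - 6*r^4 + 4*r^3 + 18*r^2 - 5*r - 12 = (r + 1)*(r^4 - 7*r^3 + 11*r^2 + 7*r - 12) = (r - 3)*(r + 1)*(r^3 - 4*r^2 - r + 4) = (r - 4)*(r - 3)*(r + 1)*(r^2 - 1) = (r - 4)*(r - 3)*(r - 1)*(r + 1)*(r + 1)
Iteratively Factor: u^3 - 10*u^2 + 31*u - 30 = (u - 3)*(u^2 - 7*u + 10) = (u - 3)*(u - 2)*(u - 5)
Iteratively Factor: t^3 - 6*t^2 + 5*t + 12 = (t - 4)*(t^2 - 2*t - 3) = (t - 4)*(t - 3)*(t + 1)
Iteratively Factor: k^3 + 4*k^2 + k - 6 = (k - 1)*(k^2 + 5*k + 6) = (k - 1)*(k + 3)*(k + 2)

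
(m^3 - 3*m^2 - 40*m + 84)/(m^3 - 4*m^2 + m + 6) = (m^2 - m - 42)/(m^2 - 2*m - 3)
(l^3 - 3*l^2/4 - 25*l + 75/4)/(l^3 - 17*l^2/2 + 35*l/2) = (4*l^2 + 17*l - 15)/(2*l*(2*l - 7))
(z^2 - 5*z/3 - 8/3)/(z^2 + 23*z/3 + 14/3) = (3*z^2 - 5*z - 8)/(3*z^2 + 23*z + 14)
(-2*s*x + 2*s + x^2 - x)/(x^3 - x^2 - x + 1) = (-2*s + x)/(x^2 - 1)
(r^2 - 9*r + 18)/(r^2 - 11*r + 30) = (r - 3)/(r - 5)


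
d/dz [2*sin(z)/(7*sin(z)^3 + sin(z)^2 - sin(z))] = -2*(14*sin(z) + 1)*cos(z)/(7*sin(z)^2 + sin(z) - 1)^2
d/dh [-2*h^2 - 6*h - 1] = -4*h - 6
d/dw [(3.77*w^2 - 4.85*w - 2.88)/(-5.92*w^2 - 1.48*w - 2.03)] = (-34.2916*w^2 - 49.4054*w + 5.5831)/(35.0464*w^4 + 17.5232*w^3 + 26.2256*w^2 + 6.0088*w + 4.1209)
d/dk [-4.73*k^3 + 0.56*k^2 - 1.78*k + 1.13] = -14.19*k^2 + 1.12*k - 1.78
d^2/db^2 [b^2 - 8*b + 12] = 2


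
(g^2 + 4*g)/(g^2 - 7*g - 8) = g*(g + 4)/(g^2 - 7*g - 8)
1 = 1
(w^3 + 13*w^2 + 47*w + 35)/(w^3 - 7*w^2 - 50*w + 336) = (w^2 + 6*w + 5)/(w^2 - 14*w + 48)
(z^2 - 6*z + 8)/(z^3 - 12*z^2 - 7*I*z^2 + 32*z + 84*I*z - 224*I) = (z - 2)/(z^2 - z*(8 + 7*I) + 56*I)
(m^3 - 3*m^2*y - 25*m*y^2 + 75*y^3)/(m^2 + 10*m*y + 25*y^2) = (m^2 - 8*m*y + 15*y^2)/(m + 5*y)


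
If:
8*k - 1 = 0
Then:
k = 1/8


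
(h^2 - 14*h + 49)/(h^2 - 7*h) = (h - 7)/h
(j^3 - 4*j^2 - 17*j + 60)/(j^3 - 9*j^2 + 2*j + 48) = (j^2 - j - 20)/(j^2 - 6*j - 16)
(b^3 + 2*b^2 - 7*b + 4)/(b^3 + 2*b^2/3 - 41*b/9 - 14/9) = 9*(b^3 + 2*b^2 - 7*b + 4)/(9*b^3 + 6*b^2 - 41*b - 14)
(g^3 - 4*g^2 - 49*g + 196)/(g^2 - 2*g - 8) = (g^2 - 49)/(g + 2)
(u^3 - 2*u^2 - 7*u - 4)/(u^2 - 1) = (u^2 - 3*u - 4)/(u - 1)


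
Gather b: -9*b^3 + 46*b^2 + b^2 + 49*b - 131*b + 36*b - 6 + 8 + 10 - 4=-9*b^3 + 47*b^2 - 46*b + 8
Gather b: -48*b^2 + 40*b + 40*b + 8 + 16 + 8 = -48*b^2 + 80*b + 32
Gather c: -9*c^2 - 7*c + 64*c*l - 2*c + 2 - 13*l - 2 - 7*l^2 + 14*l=-9*c^2 + c*(64*l - 9) - 7*l^2 + l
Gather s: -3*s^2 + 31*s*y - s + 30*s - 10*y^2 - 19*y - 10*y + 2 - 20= -3*s^2 + s*(31*y + 29) - 10*y^2 - 29*y - 18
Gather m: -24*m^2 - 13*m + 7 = -24*m^2 - 13*m + 7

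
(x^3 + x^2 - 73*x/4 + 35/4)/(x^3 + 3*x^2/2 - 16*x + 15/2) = (x - 7/2)/(x - 3)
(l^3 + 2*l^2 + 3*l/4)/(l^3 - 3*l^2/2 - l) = (l + 3/2)/(l - 2)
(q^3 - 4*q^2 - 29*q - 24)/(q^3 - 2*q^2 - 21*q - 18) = (q - 8)/(q - 6)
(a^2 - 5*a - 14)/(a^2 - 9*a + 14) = (a + 2)/(a - 2)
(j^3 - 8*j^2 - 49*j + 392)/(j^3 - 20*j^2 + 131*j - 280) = (j + 7)/(j - 5)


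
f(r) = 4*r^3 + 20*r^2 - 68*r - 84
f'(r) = 12*r^2 + 40*r - 68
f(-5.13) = 251.16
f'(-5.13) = 42.60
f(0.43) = -109.22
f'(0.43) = -48.58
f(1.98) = -109.18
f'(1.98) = 58.24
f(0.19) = -96.17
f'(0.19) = -59.97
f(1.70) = -122.15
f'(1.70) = 34.68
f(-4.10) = 255.32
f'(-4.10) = -30.28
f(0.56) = -115.11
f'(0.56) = -41.84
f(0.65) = -118.65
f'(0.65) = -36.93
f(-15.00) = -8064.00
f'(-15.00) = 2032.00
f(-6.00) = 180.00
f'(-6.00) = 124.00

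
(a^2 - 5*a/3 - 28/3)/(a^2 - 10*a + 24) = (a + 7/3)/(a - 6)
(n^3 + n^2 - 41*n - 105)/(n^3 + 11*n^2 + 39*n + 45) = (n - 7)/(n + 3)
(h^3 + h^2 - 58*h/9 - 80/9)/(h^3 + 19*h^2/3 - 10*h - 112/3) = (h + 5/3)/(h + 7)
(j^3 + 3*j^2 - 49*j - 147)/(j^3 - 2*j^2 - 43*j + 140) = (j^2 - 4*j - 21)/(j^2 - 9*j + 20)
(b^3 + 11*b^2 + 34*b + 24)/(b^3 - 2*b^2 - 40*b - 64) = (b^2 + 7*b + 6)/(b^2 - 6*b - 16)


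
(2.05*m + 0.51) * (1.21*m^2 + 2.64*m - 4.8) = 2.4805*m^3 + 6.0291*m^2 - 8.4936*m - 2.448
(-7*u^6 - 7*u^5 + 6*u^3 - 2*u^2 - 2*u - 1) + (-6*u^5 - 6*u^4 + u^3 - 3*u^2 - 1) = -7*u^6 - 13*u^5 - 6*u^4 + 7*u^3 - 5*u^2 - 2*u - 2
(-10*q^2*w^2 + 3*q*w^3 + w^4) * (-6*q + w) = 60*q^3*w^2 - 28*q^2*w^3 - 3*q*w^4 + w^5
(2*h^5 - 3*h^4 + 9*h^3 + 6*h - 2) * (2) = 4*h^5 - 6*h^4 + 18*h^3 + 12*h - 4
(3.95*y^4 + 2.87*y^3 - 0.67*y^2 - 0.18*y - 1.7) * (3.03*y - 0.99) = 11.9685*y^5 + 4.7856*y^4 - 4.8714*y^3 + 0.1179*y^2 - 4.9728*y + 1.683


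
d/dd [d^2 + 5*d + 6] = 2*d + 5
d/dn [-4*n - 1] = -4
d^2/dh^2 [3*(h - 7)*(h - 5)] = 6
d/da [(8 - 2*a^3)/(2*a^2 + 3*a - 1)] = 2*(-3*a^2*(2*a^2 + 3*a - 1) + (4*a + 3)*(a^3 - 4))/(2*a^2 + 3*a - 1)^2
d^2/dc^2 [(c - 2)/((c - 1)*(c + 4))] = 2*(c^3 - 6*c^2 - 6*c - 14)/(c^6 + 9*c^5 + 15*c^4 - 45*c^3 - 60*c^2 + 144*c - 64)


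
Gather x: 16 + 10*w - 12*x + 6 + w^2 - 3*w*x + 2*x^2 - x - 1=w^2 + 10*w + 2*x^2 + x*(-3*w - 13) + 21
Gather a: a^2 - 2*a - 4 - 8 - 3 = a^2 - 2*a - 15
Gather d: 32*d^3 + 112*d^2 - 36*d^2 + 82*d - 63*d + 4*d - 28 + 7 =32*d^3 + 76*d^2 + 23*d - 21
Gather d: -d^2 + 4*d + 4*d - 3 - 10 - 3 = -d^2 + 8*d - 16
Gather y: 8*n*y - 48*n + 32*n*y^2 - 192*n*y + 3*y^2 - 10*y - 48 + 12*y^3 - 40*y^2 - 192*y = -48*n + 12*y^3 + y^2*(32*n - 37) + y*(-184*n - 202) - 48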